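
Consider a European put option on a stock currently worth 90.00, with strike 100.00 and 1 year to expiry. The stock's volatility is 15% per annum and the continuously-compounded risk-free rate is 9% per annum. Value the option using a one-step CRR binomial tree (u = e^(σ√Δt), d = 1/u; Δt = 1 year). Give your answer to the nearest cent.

CRR parameters: u = e^(σ√Δt) = e^(0.15·√1) = 1.1618, d = 1/u = 0.8607
Per-period rate: rΔt = 0.09·1 = 0.09, so R = e^0.09 = 1.0942
Risk-neutral probability p = (e^0.09 − 0.8607)/(1.1618 − 0.8607) = 0.2335/0.3011 = 0.7753
Terminal stock prices: S_u = 104.6, S_d = 77.46
Terminal payoffs (K − S): max(-4.565, 0) = 0, max(22.54, 0) = 22.54
Node 0 (S = 90): V_0 = e^(−0.09)·[0.7753·0.0000 + 0.2247·22.5363] = 4.6278

4.63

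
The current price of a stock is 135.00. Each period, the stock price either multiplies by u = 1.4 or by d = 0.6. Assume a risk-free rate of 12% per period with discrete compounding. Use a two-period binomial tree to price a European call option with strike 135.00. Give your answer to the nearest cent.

Risk-neutral probability p = (1 + 0.12 − 0.6)/(1.4 − 0.6) = 0.5200/0.8000 = 0.6500
Terminal stock prices: S_uu = 264.6, S_ud = 113.4, S_dd = 48.6
Terminal payoffs (S − K): max(129.6, 0) = 129.6, max(-21.6, 0) = 0, max(-86.4, 0) = 0
Node u (S = 189): V_u = 1/1.12·[0.6500·129.6000 + 0.3500·0.0000] = 75.2143
Node d (S = 81): V_d = 1/1.12·[0.6500·0.0000 + 0.3500·0.0000] = 0.0000
Node 0 (S = 135): V_0 = 1/1.12·[0.6500·75.2143 + 0.3500·0.0000] = 43.6511

43.65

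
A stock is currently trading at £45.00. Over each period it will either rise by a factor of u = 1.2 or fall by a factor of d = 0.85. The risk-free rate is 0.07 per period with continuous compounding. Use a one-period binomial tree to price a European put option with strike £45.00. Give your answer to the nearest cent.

Risk-neutral probability p = (e^0.07 − 0.85)/(1.2 − 0.85) = 0.2225/0.3500 = 0.6357
Terminal stock prices: S_u = 54, S_d = 38.25
Terminal payoffs (K − S): max(-9, 0) = 0, max(6.75, 0) = 6.75
Node 0 (S = 45): V_0 = e^(−0.07)·[0.6357·0.0000 + 0.3643·6.7500] = 2.2925

£2.29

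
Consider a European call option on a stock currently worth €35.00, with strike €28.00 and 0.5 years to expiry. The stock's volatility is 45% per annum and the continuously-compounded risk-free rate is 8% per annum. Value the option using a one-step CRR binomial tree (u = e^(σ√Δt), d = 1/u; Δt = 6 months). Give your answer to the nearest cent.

€9.36

CRR parameters: u = e^(σ√Δt) = e^(0.45·√0.5) = 1.3746, d = 1/u = 0.7275
Per-period rate: rΔt = 0.08·0.5 = 0.04, so R = e^0.04 = 1.0408
Risk-neutral probability p = (e^0.04 − 0.7275)/(1.3746 − 0.7275) = 0.3134/0.6472 = 0.4842
Terminal stock prices: S_u = 48.11, S_d = 25.46
Terminal payoffs (S − K): max(20.11, 0) = 20.11, max(-2.539, 0) = 0
Node 0 (S = 35): V_0 = e^(−0.04)·[0.4842·20.1127 + 0.5158·0.0000] = 9.3562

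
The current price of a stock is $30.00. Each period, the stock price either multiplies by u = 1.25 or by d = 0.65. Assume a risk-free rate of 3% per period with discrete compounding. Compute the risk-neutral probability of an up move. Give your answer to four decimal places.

p = 0.6333

Risk-neutral probability p = (1 + 0.03 − 0.65)/(1.25 − 0.65) = 0.3800/0.6000 = 0.6333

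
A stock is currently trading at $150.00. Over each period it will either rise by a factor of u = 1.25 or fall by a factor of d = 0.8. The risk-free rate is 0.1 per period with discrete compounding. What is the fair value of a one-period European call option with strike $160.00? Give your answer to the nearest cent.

$16.67

Risk-neutral probability p = (1 + 0.1 − 0.8)/(1.25 − 0.8) = 0.3000/0.4500 = 0.6667
Terminal stock prices: S_u = 187.5, S_d = 120
Terminal payoffs (S − K): max(27.5, 0) = 27.5, max(-40, 0) = 0
Node 0 (S = 150): V_0 = 1/1.1·[0.6667·27.5000 + 0.3333·0.0000] = 16.6667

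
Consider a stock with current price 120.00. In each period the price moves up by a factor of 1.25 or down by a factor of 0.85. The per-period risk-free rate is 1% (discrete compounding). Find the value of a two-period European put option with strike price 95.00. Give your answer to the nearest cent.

2.93

Risk-neutral probability p = (1 + 0.01 − 0.85)/(1.25 − 0.85) = 0.1600/0.4000 = 0.4000
Terminal stock prices: S_uu = 187.5, S_ud = 127.5, S_dd = 86.7
Terminal payoffs (K − S): max(-92.5, 0) = 0, max(-32.5, 0) = 0, max(8.3, 0) = 8.3
Node u (S = 150): V_u = 1/1.01·[0.4000·0.0000 + 0.6000·0.0000] = 0.0000
Node d (S = 102): V_d = 1/1.01·[0.4000·0.0000 + 0.6000·8.3000] = 4.9307
Node 0 (S = 120): V_0 = 1/1.01·[0.4000·0.0000 + 0.6000·4.9307] = 2.9291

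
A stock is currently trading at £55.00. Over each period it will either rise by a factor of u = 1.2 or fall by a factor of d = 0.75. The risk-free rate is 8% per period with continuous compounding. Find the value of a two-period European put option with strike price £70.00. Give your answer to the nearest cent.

Risk-neutral probability p = (e^0.08 − 0.75)/(1.2 − 0.75) = 0.3333/0.4500 = 0.7406
Terminal stock prices: S_uu = 79.2, S_ud = 49.5, S_dd = 30.94
Terminal payoffs (K − S): max(-9.2, 0) = 0, max(20.5, 0) = 20.5, max(39.06, 0) = 39.06
Node u (S = 66): V_u = e^(−0.08)·[0.7406·0.0000 + 0.2594·20.5000] = 4.9081
Node d (S = 41.25): V_d = e^(−0.08)·[0.7406·20.5000 + 0.2594·39.0625] = 23.3681
Node 0 (S = 55): V_0 = e^(−0.08)·[0.7406·4.9081 + 0.2594·23.3681] = 8.9505

£8.95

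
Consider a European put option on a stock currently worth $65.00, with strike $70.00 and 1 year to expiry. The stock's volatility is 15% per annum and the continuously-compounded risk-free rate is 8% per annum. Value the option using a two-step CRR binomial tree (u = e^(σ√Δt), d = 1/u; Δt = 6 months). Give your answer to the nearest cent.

CRR parameters: u = e^(σ√Δt) = e^(0.15·√0.5) = 1.1119, d = 1/u = 0.8994
Per-period rate: rΔt = 0.08·0.5 = 0.04, so R = e^0.04 = 1.0408
Risk-neutral probability p = (e^0.04 − 0.8994)/(1.1119 − 0.8994) = 0.1414/0.2125 = 0.6655
Terminal stock prices: S_uu = 80.36, S_ud = 65, S_dd = 52.58
Terminal payoffs (K − S): max(-10.36, 0) = 0, max(5, 0) = 5, max(17.42, 0) = 17.42
Node u (S = 72.27): V_u = e^(−0.04)·[0.6655·0.0000 + 0.3345·5.0000] = 1.6068
Node d (S = 58.46): V_d = e^(−0.04)·[0.6655·5.0000 + 0.3345·17.4242] = 8.7965
Node 0 (S = 65): V_0 = e^(−0.04)·[0.6655·1.6068 + 0.3345·8.7965] = 3.8542

$3.85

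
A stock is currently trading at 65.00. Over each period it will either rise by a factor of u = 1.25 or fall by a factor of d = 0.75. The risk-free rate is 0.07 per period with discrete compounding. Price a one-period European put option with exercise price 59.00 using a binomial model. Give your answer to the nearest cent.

Risk-neutral probability p = (1 + 0.07 − 0.75)/(1.25 − 0.75) = 0.3200/0.5000 = 0.6400
Terminal stock prices: S_u = 81.25, S_d = 48.75
Terminal payoffs (K − S): max(-22.25, 0) = 0, max(10.25, 0) = 10.25
Node 0 (S = 65): V_0 = 1/1.07·[0.6400·0.0000 + 0.3600·10.2500] = 3.4486

3.45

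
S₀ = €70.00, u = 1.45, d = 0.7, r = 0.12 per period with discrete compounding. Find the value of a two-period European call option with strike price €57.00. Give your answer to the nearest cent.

Risk-neutral probability p = (1 + 0.12 − 0.7)/(1.45 − 0.7) = 0.4200/0.7500 = 0.5600
Terminal stock prices: S_uu = 147.2, S_ud = 71.05, S_dd = 34.3
Terminal payoffs (S − K): max(90.18, 0) = 90.18, max(14.05, 0) = 14.05, max(-22.7, 0) = 0
Node u (S = 101.5): V_u = 1/1.12·[0.5600·90.1750 + 0.4400·14.0500] = 50.6071
Node d (S = 49): V_d = 1/1.12·[0.5600·14.0500 + 0.4400·0.0000] = 7.0250
Node 0 (S = 70): V_0 = 1/1.12·[0.5600·50.6071 + 0.4400·7.0250] = 28.0634

€28.06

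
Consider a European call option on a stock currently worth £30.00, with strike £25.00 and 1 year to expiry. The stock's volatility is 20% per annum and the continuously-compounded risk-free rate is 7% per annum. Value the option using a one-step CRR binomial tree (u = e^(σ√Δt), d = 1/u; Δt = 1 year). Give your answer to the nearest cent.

CRR parameters: u = e^(σ√Δt) = e^(0.2·√1) = 1.2214, d = 1/u = 0.8187
Per-period rate: rΔt = 0.07·1 = 0.07, so R = e^0.07 = 1.0725
Risk-neutral probability p = (e^0.07 − 0.8187)/(1.2214 − 0.8187) = 0.2538/0.4027 = 0.6302
Terminal stock prices: S_u = 36.64, S_d = 24.56
Terminal payoffs (S − K): max(11.64, 0) = 11.64, max(-0.4381, 0) = 0
Node 0 (S = 30): V_0 = e^(−0.07)·[0.6302·11.6421 + 0.3698·0.0000] = 6.8412

£6.84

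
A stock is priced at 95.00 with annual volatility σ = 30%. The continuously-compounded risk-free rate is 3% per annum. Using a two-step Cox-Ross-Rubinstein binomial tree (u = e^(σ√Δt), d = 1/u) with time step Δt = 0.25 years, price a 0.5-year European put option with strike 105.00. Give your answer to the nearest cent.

13.88

CRR parameters: u = e^(σ√Δt) = e^(0.3·√0.25) = 1.1618, d = 1/u = 0.8607
Per-period rate: rΔt = 0.03·0.25 = 0.0075, so R = e^0.0075 = 1.0075
Risk-neutral probability p = (e^0.0075 − 0.8607)/(1.1618 − 0.8607) = 0.1468/0.3011 = 0.4876
Terminal stock prices: S_uu = 128.2, S_ud = 95, S_dd = 70.38
Terminal payoffs (K − S): max(-23.24, 0) = 0, max(10, 0) = 10, max(34.62, 0) = 34.62
Node u (S = 110.4): V_u = e^(−0.0075)·[0.4876·0.0000 + 0.5124·10.0000] = 5.0860
Node d (S = 81.77): V_d = e^(−0.0075)·[0.4876·10.0000 + 0.5124·34.6223] = 22.4482
Node 0 (S = 95): V_0 = e^(−0.0075)·[0.4876·5.0860 + 0.5124·22.4482] = 13.8784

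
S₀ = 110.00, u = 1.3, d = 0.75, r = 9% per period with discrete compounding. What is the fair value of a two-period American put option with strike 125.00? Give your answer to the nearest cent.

Risk-neutral probability p = (1 + 0.09 − 0.75)/(1.3 − 0.75) = 0.3400/0.5500 = 0.6182
Terminal stock prices: S_uu = 185.9, S_ud = 107.2, S_dd = 61.88
Terminal payoffs (K − S): max(-60.9, 0) = 0, max(17.75, 0) = 17.75, max(63.12, 0) = 63.12
Node u (S = 143): continuation = 1/1.09·[0.6182·0.0000 + 0.3818·17.7500] = 6.2177; exercise value = 0.0000 ≤ continuation, so V_u = 6.2177
Node d (S = 82.5): continuation = 1/1.09·[0.6182·17.7500 + 0.3818·63.1250] = 32.1789; exercise value = 42.5000 > continuation, so V_d = 42.5000 (exercise)
Node 0 (S = 110): continuation = 1/1.09·[0.6182·6.2177 + 0.3818·42.5000] = 18.4137; exercise value = 15.0000 ≤ continuation, so V_0 = 18.4137

18.41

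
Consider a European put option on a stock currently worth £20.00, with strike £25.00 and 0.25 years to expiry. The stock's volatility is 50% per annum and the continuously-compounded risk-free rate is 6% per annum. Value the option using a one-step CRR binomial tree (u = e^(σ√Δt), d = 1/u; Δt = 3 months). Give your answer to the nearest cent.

£4.94

CRR parameters: u = e^(σ√Δt) = e^(0.5·√0.25) = 1.2840, d = 1/u = 0.7788
Per-period rate: rΔt = 0.06·0.25 = 0.015, so R = e^0.015 = 1.0151
Risk-neutral probability p = (e^0.015 − 0.7788)/(1.2840 − 0.7788) = 0.2363/0.5052 = 0.4677
Terminal stock prices: S_u = 25.68, S_d = 15.58
Terminal payoffs (K − S): max(-0.6805, 0) = 0, max(9.424, 0) = 9.424
Node 0 (S = 20): V_0 = e^(−0.015)·[0.4677·0.0000 + 0.5323·9.4240] = 4.9414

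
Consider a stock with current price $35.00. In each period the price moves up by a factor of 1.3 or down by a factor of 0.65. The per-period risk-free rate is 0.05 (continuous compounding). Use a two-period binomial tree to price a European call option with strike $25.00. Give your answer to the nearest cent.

$13.73

Risk-neutral probability p = (e^0.05 − 0.65)/(1.3 − 0.65) = 0.4013/0.6500 = 0.6173
Terminal stock prices: S_uu = 59.15, S_ud = 29.57, S_dd = 14.79
Terminal payoffs (S − K): max(34.15, 0) = 34.15, max(4.575, 0) = 4.575, max(-10.21, 0) = 0
Node u (S = 45.5): V_u = e^(−0.05)·[0.6173·34.1500 + 0.3827·4.5750] = 21.7193
Node d (S = 22.75): V_d = e^(−0.05)·[0.6173·4.5750 + 0.3827·0.0000] = 2.6866
Node 0 (S = 35): V_0 = e^(−0.05)·[0.6173·21.7193 + 0.3827·2.6866] = 13.7322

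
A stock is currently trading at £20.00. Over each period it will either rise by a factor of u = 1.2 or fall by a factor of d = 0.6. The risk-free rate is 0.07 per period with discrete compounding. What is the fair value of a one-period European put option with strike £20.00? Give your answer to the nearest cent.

Risk-neutral probability p = (1 + 0.07 − 0.6)/(1.2 − 0.6) = 0.4700/0.6000 = 0.7833
Terminal stock prices: S_u = 24, S_d = 12
Terminal payoffs (K − S): max(-4, 0) = 0, max(8, 0) = 8
Node 0 (S = 20): V_0 = 1/1.07·[0.7833·0.0000 + 0.2167·8.0000] = 1.6199

£1.62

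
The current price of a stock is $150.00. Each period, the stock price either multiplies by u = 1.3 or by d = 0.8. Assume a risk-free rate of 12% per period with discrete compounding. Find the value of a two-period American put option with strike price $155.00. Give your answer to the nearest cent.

Risk-neutral probability p = (1 + 0.12 − 0.8)/(1.3 − 0.8) = 0.3200/0.5000 = 0.6400
Terminal stock prices: S_uu = 253.5, S_ud = 156, S_dd = 96
Terminal payoffs (K − S): max(-98.5, 0) = 0, max(-1, 0) = 0, max(59, 0) = 59
Node u (S = 195): continuation = 1/1.12·[0.6400·0.0000 + 0.3600·0.0000] = 0.0000; exercise value = 0.0000 ≤ continuation, so V_u = 0.0000
Node d (S = 120): continuation = 1/1.12·[0.6400·0.0000 + 0.3600·59.0000] = 18.9643; exercise value = 35.0000 > continuation, so V_d = 35.0000 (exercise)
Node 0 (S = 150): continuation = 1/1.12·[0.6400·0.0000 + 0.3600·35.0000] = 11.2500; exercise value = 5.0000 ≤ continuation, so V_0 = 11.2500

$11.25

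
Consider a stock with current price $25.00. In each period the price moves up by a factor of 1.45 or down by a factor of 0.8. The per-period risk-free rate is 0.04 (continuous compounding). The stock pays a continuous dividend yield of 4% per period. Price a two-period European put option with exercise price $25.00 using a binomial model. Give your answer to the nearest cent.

$3.98

Per-period risk-free factor R = e^0.04 = 1.0408; dividend-adjusted growth = e^(0.04−0.04) = 1.0000.
Risk-neutral probability p = (1.0000 − 0.8)/(1.45 − 0.8) = 0.2000/0.6500 = 0.3077
Terminal stock prices: S_uu = 52.56, S_ud = 29, S_dd = 16
Terminal payoffs (K − S): max(-27.56, 0) = 0, max(-4, 0) = 0, max(9, 0) = 9
Node u (S = 36.25): V_u = e^(−0.04)·[0.3077·0.0000 + 0.6923·0.0000] = 0.0000
Node d (S = 20): V_d = e^(−0.04)·[0.3077·0.0000 + 0.6923·9.0000] = 5.9865
Node 0 (S = 25): V_0 = e^(−0.04)·[0.3077·0.0000 + 0.6923·5.9865] = 3.9820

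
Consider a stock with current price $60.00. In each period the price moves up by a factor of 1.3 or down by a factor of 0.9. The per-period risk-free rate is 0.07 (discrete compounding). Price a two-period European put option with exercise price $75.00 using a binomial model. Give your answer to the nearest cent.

$9.67

Risk-neutral probability p = (1 + 0.07 − 0.9)/(1.3 − 0.9) = 0.1700/0.4000 = 0.4250
Terminal stock prices: S_uu = 101.4, S_ud = 70.2, S_dd = 48.6
Terminal payoffs (K − S): max(-26.4, 0) = 0, max(4.8, 0) = 4.8, max(26.4, 0) = 26.4
Node u (S = 78): V_u = 1/1.07·[0.4250·0.0000 + 0.5750·4.8000] = 2.5794
Node d (S = 54): V_d = 1/1.07·[0.4250·4.8000 + 0.5750·26.4000] = 16.0935
Node 0 (S = 60): V_0 = 1/1.07·[0.4250·2.5794 + 0.5750·16.0935] = 9.6729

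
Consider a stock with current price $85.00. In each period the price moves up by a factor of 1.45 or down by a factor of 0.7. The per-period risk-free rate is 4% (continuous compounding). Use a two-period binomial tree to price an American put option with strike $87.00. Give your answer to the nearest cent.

Risk-neutral probability p = (e^0.04 − 0.7)/(1.45 − 0.7) = 0.3408/0.7500 = 0.4544
Terminal stock prices: S_uu = 178.7, S_ud = 86.27, S_dd = 41.65
Terminal payoffs (K − S): max(-91.71, 0) = 0, max(0.725, 0) = 0.725, max(45.35, 0) = 45.35
Node u (S = 123.2): continuation = e^(−0.04)·[0.4544·0.0000 + 0.5456·0.7250] = 0.3800; exercise value = 0.0000 ≤ continuation, so V_u = 0.3800
Node d (S = 59.5): continuation = e^(−0.04)·[0.4544·0.7250 + 0.5456·45.3500] = 24.0887; exercise value = 27.5000 > continuation, so V_d = 27.5000 (exercise)
Node 0 (S = 85): continuation = e^(−0.04)·[0.4544·0.3800 + 0.5456·27.5000] = 14.5812; exercise value = 2.0000 ≤ continuation, so V_0 = 14.5812

$14.58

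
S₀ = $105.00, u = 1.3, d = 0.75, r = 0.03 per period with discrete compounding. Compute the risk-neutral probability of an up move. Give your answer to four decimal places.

Risk-neutral probability p = (1 + 0.03 − 0.75)/(1.3 − 0.75) = 0.2800/0.5500 = 0.5091

p = 0.5091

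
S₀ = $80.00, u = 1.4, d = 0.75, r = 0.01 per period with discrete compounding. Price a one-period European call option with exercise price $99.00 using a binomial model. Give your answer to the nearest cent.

Risk-neutral probability p = (1 + 0.01 − 0.75)/(1.4 − 0.75) = 0.2600/0.6500 = 0.4000
Terminal stock prices: S_u = 112, S_d = 60
Terminal payoffs (S − K): max(13, 0) = 13, max(-39, 0) = 0
Node 0 (S = 80): V_0 = 1/1.01·[0.4000·13.0000 + 0.6000·0.0000] = 5.1485

$5.15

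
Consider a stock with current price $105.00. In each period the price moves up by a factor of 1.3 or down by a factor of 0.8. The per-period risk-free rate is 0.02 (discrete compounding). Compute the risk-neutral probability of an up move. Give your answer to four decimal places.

Risk-neutral probability p = (1 + 0.02 − 0.8)/(1.3 − 0.8) = 0.2200/0.5000 = 0.4400

p = 0.4400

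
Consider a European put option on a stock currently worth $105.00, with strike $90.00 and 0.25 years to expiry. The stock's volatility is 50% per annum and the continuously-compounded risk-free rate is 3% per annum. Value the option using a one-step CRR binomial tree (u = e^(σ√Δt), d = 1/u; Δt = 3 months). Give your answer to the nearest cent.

CRR parameters: u = e^(σ√Δt) = e^(0.5·√0.25) = 1.2840, d = 1/u = 0.7788
Per-period rate: rΔt = 0.03·0.25 = 0.0075, so R = e^0.0075 = 1.0075
Risk-neutral probability p = (e^0.0075 − 0.7788)/(1.2840 − 0.7788) = 0.2287/0.5052 = 0.4527
Terminal stock prices: S_u = 134.8, S_d = 81.77
Terminal payoffs (K − S): max(-44.82, 0) = 0, max(8.226, 0) = 8.226
Node 0 (S = 105): V_0 = e^(−0.0075)·[0.4527·0.0000 + 0.5473·8.2259] = 4.4682

$4.47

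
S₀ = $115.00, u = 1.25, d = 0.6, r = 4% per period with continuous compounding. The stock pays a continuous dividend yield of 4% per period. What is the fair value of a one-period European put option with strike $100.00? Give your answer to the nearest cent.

$11.46

Per-period risk-free factor R = e^0.04 = 1.0408; dividend-adjusted growth = e^(0.04−0.04) = 1.0000.
Risk-neutral probability p = (1.0000 − 0.6)/(1.25 − 0.6) = 0.4000/0.6500 = 0.6154
Terminal stock prices: S_u = 143.8, S_d = 69
Terminal payoffs (K − S): max(-43.75, 0) = 0, max(31, 0) = 31
Node 0 (S = 115): V_0 = e^(−0.04)·[0.6154·0.0000 + 0.3846·31.0000] = 11.4556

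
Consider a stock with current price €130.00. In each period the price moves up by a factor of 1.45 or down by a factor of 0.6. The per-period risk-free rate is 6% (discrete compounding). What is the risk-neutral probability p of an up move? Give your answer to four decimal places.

Risk-neutral probability p = (1 + 0.06 − 0.6)/(1.45 − 0.6) = 0.4600/0.8500 = 0.5412

p = 0.5412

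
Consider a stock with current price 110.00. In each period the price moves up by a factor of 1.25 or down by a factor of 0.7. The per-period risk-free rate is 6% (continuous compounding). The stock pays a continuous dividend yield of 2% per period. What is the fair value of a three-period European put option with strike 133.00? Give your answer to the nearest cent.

Per-period risk-free factor R = e^0.06 = 1.0618; dividend-adjusted growth = e^(0.06−0.02) = 1.0408.
Risk-neutral probability p = (1.0408 − 0.7)/(1.25 − 0.7) = 0.3408/0.5500 = 0.6197
Terminal stock prices: S_uuu = 214.8, S_uud = 120.3, S_udd = 67.37, S_ddd = 37.73
Terminal payoffs (K − S): max(-81.84, 0) = 0, max(12.69, 0) = 12.69, max(65.63, 0) = 65.63, max(95.27, 0) = 95.27
Node uu (S = 171.9): V_uu = e^(−0.06)·[0.6197·0.0000 + 0.3803·12.6875] = 4.5446
Node ud (S = 96.25): V_ud = e^(−0.06)·[0.6197·12.6875 + 0.3803·65.6250] = 30.9106
Node dd (S = 53.9): V_dd = e^(−0.06)·[0.6197·65.6250 + 0.3803·95.2700] = 72.4220
Node u (S = 137.5): V_u = e^(−0.06)·[0.6197·4.5446 + 0.3803·30.9106] = 13.7241
Node d (S = 77): V_d = e^(−0.06)·[0.6197·30.9106 + 0.3803·72.4220] = 43.9796
Node 0 (S = 110): V_0 = e^(−0.06)·[0.6197·13.7241 + 0.3803·43.9796] = 23.7622

23.76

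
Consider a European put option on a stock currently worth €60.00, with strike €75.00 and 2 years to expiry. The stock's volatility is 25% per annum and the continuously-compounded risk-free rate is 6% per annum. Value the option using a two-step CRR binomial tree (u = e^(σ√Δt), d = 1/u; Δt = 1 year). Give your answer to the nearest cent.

€13.18

CRR parameters: u = e^(σ√Δt) = e^(0.25·√1) = 1.2840, d = 1/u = 0.7788
Per-period rate: rΔt = 0.06·1 = 0.06, so R = e^0.06 = 1.0618
Risk-neutral probability p = (e^0.06 − 0.7788)/(1.2840 − 0.7788) = 0.2830/0.5052 = 0.5602
Terminal stock prices: S_uu = 98.92, S_ud = 60, S_dd = 36.39
Terminal payoffs (K − S): max(-23.92, 0) = 0, max(15, 0) = 15, max(38.61, 0) = 38.61
Node u (S = 77.04): V_u = e^(−0.06)·[0.5602·0.0000 + 0.4398·15.0000] = 6.2126
Node d (S = 46.73): V_d = e^(−0.06)·[0.5602·15.0000 + 0.4398·38.6082] = 23.9043
Node 0 (S = 60): V_0 = e^(−0.06)·[0.5602·6.2126 + 0.4398·23.9043] = 13.1782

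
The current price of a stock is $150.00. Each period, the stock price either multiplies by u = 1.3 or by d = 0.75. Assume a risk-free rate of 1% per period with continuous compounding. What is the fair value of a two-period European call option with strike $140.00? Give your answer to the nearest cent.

Risk-neutral probability p = (e^0.01 − 0.75)/(1.3 − 0.75) = 0.2601/0.5500 = 0.4728
Terminal stock prices: S_uu = 253.5, S_ud = 146.2, S_dd = 84.38
Terminal payoffs (S − K): max(113.5, 0) = 113.5, max(6.25, 0) = 6.25, max(-55.62, 0) = 0
Node u (S = 195): V_u = e^(−0.01)·[0.4728·113.5000 + 0.5272·6.2500] = 56.3930
Node d (S = 112.5): V_d = e^(−0.01)·[0.4728·6.2500 + 0.5272·0.0000] = 2.9257
Node 0 (S = 150): V_0 = e^(−0.01)·[0.4728·56.3930 + 0.5272·2.9257] = 27.9254

$27.93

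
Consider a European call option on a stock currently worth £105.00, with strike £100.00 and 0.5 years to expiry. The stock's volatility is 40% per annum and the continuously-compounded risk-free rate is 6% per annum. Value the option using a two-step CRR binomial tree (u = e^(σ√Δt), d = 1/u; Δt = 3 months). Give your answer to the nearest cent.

£15.50

CRR parameters: u = e^(σ√Δt) = e^(0.4·√0.25) = 1.2214, d = 1/u = 0.8187
Per-period rate: rΔt = 0.06·0.25 = 0.015, so R = e^0.015 = 1.0151
Risk-neutral probability p = (e^0.015 − 0.8187)/(1.2214 − 0.8187) = 0.1964/0.4027 = 0.4877
Terminal stock prices: S_uu = 156.6, S_ud = 105, S_dd = 70.38
Terminal payoffs (S − K): max(56.64, 0) = 56.64, max(5, 0) = 5, max(-29.62, 0) = 0
Node u (S = 128.2): V_u = e^(−0.015)·[0.4877·56.6416 + 0.5123·5.0000] = 29.7361
Node d (S = 85.97): V_d = e^(−0.015)·[0.4877·5.0000 + 0.5123·0.0000] = 2.4022
Node 0 (S = 105): V_0 = e^(−0.015)·[0.4877·29.7361 + 0.5123·2.4022] = 15.4986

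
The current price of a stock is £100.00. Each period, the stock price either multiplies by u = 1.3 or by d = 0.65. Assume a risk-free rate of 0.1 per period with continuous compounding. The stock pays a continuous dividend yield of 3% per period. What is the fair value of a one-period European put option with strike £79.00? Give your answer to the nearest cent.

£4.43

Per-period risk-free factor R = e^0.1 = 1.1052; dividend-adjusted growth = e^(0.1−0.03) = 1.0725.
Risk-neutral probability p = (1.0725 − 0.65)/(1.3 − 0.65) = 0.4225/0.6500 = 0.6500
Terminal stock prices: S_u = 130, S_d = 65
Terminal payoffs (K − S): max(-51, 0) = 0, max(14, 0) = 14
Node 0 (S = 100): V_0 = e^(−0.1)·[0.6500·0.0000 + 0.3500·14.0000] = 4.4335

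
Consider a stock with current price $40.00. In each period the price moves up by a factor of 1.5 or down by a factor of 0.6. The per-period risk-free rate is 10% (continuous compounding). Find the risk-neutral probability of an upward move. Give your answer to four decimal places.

Risk-neutral probability p = (e^0.1 − 0.6)/(1.5 − 0.6) = 0.5052/0.9000 = 0.5613

p = 0.5613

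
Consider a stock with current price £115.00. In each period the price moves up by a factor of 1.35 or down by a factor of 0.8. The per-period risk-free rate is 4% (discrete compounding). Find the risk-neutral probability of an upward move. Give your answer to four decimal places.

p = 0.4364

Risk-neutral probability p = (1 + 0.04 − 0.8)/(1.35 − 0.8) = 0.2400/0.5500 = 0.4364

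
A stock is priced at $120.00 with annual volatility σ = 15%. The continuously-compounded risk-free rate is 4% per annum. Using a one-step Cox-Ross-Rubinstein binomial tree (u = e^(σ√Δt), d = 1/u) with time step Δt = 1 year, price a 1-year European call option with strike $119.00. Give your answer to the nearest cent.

$11.73

CRR parameters: u = e^(σ√Δt) = e^(0.15·√1) = 1.1618, d = 1/u = 0.8607
Per-period rate: rΔt = 0.04·1 = 0.04, so R = e^0.04 = 1.0408
Risk-neutral probability p = (e^0.04 − 0.8607)/(1.1618 − 0.8607) = 0.1801/0.3011 = 0.5981
Terminal stock prices: S_u = 139.4, S_d = 103.3
Terminal payoffs (S − K): max(20.42, 0) = 20.42, max(-15.72, 0) = 0
Node 0 (S = 120): V_0 = e^(−0.04)·[0.5981·20.4201 + 0.4019·0.0000] = 11.7343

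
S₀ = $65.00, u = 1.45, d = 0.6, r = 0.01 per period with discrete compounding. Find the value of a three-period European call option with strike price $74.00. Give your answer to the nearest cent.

$16.33

Risk-neutral probability p = (1 + 0.01 − 0.6)/(1.45 − 0.6) = 0.4100/0.8500 = 0.4824
Terminal stock prices: S_uuu = 198.2, S_uud = 82, S_udd = 33.93, S_ddd = 14.04
Terminal payoffs (S − K): max(124.2, 0) = 124.2, max(7.997, 0) = 7.997, max(-40.07, 0) = 0, max(-59.96, 0) = 0
Node uu (S = 136.7): V_uu = 1/1.01·[0.4824·124.1606 + 0.5176·7.9975] = 63.3952
Node ud (S = 56.55): V_ud = 1/1.01·[0.4824·7.9975 + 0.5176·0.0000] = 3.8194
Node dd (S = 23.4): V_dd = 1/1.01·[0.4824·0.0000 + 0.5176·0.0000] = 0.0000
Node u (S = 94.25): V_u = 1/1.01·[0.4824·63.3952 + 0.5176·3.8194] = 32.2336
Node d (S = 39): V_d = 1/1.01·[0.4824·3.8194 + 0.5176·0.0000] = 1.8241
Node 0 (S = 65): V_0 = 1/1.01·[0.4824·32.2336 + 0.5176·1.8241] = 16.3289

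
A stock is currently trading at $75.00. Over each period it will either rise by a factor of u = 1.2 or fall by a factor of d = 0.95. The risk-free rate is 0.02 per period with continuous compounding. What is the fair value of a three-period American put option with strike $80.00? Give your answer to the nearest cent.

Risk-neutral probability p = (e^0.02 − 0.95)/(1.2 − 0.95) = 0.0702/0.2500 = 0.2808
Terminal stock prices: S_uuu = 129.6, S_uud = 102.6, S_udd = 81.22, S_ddd = 64.3
Terminal payoffs (K − S): max(-49.6, 0) = 0, max(-22.6, 0) = 0, max(-1.225, 0) = 0, max(15.7, 0) = 15.7
Node uu (S = 108): continuation = e^(−0.02)·[0.2808·0.0000 + 0.7192·0.0000] = 0.0000; exercise value = 0.0000 ≤ continuation, so V_uu = 0.0000
Node ud (S = 85.5): continuation = e^(−0.02)·[0.2808·0.0000 + 0.7192·0.0000] = 0.0000; exercise value = 0.0000 ≤ continuation, so V_ud = 0.0000
Node dd (S = 67.69): continuation = e^(−0.02)·[0.2808·0.0000 + 0.7192·15.6969] = 11.0656; exercise value = 12.3125 > continuation, so V_dd = 12.3125 (exercise)
Node u (S = 90): continuation = e^(−0.02)·[0.2808·0.0000 + 0.7192·0.0000] = 0.0000; exercise value = 0.0000 ≤ continuation, so V_u = 0.0000
Node d (S = 71.25): continuation = e^(−0.02)·[0.2808·0.0000 + 0.7192·12.3125] = 8.6797; exercise value = 8.7500 > continuation, so V_d = 8.7500 (exercise)
Node 0 (S = 75): continuation = e^(−0.02)·[0.2808·0.0000 + 0.7192·8.7500] = 6.1683; exercise value = 5.0000 ≤ continuation, so V_0 = 6.1683

$6.17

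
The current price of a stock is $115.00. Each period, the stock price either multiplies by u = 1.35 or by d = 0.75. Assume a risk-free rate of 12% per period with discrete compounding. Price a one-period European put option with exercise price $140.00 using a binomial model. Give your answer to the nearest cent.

Risk-neutral probability p = (1 + 0.12 − 0.75)/(1.35 − 0.75) = 0.3700/0.6000 = 0.6167
Terminal stock prices: S_u = 155.2, S_d = 86.25
Terminal payoffs (K − S): max(-15.25, 0) = 0, max(53.75, 0) = 53.75
Node 0 (S = 115): V_0 = 1/1.12·[0.6167·0.0000 + 0.3833·53.7500] = 18.3966

$18.40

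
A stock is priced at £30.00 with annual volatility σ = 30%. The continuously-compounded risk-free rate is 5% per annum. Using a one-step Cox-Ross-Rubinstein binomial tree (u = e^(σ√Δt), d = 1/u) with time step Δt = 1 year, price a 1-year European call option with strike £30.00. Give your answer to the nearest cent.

CRR parameters: u = e^(σ√Δt) = e^(0.3·√1) = 1.3499, d = 1/u = 0.7408
Per-period rate: rΔt = 0.05·1 = 0.05, so R = e^0.05 = 1.0513
Risk-neutral probability p = (e^0.05 − 0.7408)/(1.3499 − 0.7408) = 0.3105/0.6090 = 0.5097
Terminal stock prices: S_u = 40.5, S_d = 22.22
Terminal payoffs (S − K): max(10.5, 0) = 10.5, max(-7.775, 0) = 0
Node 0 (S = 30): V_0 = e^(−0.05)·[0.5097·10.4958 + 0.4903·0.0000] = 5.0892

£5.09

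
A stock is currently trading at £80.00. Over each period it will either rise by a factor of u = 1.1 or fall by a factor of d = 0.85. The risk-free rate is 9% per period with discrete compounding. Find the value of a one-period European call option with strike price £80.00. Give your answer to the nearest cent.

Risk-neutral probability p = (1 + 0.09 − 0.85)/(1.1 − 0.85) = 0.2400/0.2500 = 0.9600
Terminal stock prices: S_u = 88, S_d = 68
Terminal payoffs (S − K): max(8, 0) = 8, max(-12, 0) = 0
Node 0 (S = 80): V_0 = 1/1.09·[0.9600·8.0000 + 0.0400·0.0000] = 7.0459

£7.05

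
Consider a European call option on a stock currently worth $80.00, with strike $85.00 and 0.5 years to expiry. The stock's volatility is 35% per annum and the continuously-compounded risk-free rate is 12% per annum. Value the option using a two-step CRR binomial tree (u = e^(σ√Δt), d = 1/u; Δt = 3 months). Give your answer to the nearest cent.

$7.92

CRR parameters: u = e^(σ√Δt) = e^(0.35·√0.25) = 1.1912, d = 1/u = 0.8395
Per-period rate: rΔt = 0.12·0.25 = 0.03, so R = e^0.03 = 1.0305
Risk-neutral probability p = (e^0.03 − 0.8395)/(1.1912 − 0.8395) = 0.1910/0.3518 = 0.5429
Terminal stock prices: S_uu = 113.5, S_ud = 80, S_dd = 56.38
Terminal payoffs (S − K): max(28.53, 0) = 28.53, max(-5, 0) = 0, max(-28.62, 0) = 0
Node u (S = 95.3): V_u = e^(−0.03)·[0.5429·28.5254 + 0.4571·0.0000] = 15.0296
Node d (S = 67.16): V_d = e^(−0.03)·[0.5429·0.0000 + 0.4571·0.0000] = 0.0000
Node 0 (S = 80): V_0 = e^(−0.03)·[0.5429·15.0296 + 0.4571·0.0000] = 7.9189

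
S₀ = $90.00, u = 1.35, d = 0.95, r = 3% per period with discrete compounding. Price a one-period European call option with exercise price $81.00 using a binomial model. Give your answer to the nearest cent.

Risk-neutral probability p = (1 + 0.03 − 0.95)/(1.35 − 0.95) = 0.0800/0.4000 = 0.2000
Terminal stock prices: S_u = 121.5, S_d = 85.5
Terminal payoffs (S − K): max(40.5, 0) = 40.5, max(4.5, 0) = 4.5
Node 0 (S = 90): V_0 = 1/1.03·[0.2000·40.5000 + 0.8000·4.5000] = 11.3592

$11.36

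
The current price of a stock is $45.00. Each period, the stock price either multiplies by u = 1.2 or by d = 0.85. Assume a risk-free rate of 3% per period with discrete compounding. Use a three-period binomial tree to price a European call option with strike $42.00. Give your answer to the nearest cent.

Risk-neutral probability p = (1 + 0.03 − 0.85)/(1.2 − 0.85) = 0.1800/0.3500 = 0.5143
Terminal stock prices: S_uuu = 77.76, S_uud = 55.08, S_udd = 39.01, S_ddd = 27.64
Terminal payoffs (S − K): max(35.76, 0) = 35.76, max(13.08, 0) = 13.08, max(-2.985, 0) = 0, max(-14.36, 0) = 0
Node uu (S = 64.8): V_uu = 1/1.03·[0.5143·35.7600 + 0.4857·13.0800] = 24.0233
Node ud (S = 45.9): V_ud = 1/1.03·[0.5143·13.0800 + 0.4857·0.0000] = 6.5309
Node dd (S = 32.51): V_dd = 1/1.03·[0.5143·0.0000 + 0.4857·0.0000] = 0.0000
Node u (S = 54): V_u = 1/1.03·[0.5143·24.0233 + 0.4857·6.5309] = 15.0748
Node d (S = 38.25): V_d = 1/1.03·[0.5143·6.5309 + 0.4857·0.0000] = 3.2609
Node 0 (S = 45): V_0 = 1/1.03·[0.5143·15.0748 + 0.4857·3.2609] = 9.0647

$9.06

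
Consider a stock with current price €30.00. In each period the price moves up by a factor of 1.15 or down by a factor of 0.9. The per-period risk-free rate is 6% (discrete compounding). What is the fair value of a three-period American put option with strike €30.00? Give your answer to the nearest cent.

Risk-neutral probability p = (1 + 0.06 − 0.9)/(1.15 − 0.9) = 0.1600/0.2500 = 0.6400
Terminal stock prices: S_uuu = 45.63, S_uud = 35.71, S_udd = 27.95, S_ddd = 21.87
Terminal payoffs (K − S): max(-15.63, 0) = 0, max(-5.707, 0) = 0, max(2.055, 0) = 2.055, max(8.13, 0) = 8.13
Node uu (S = 39.67): continuation = 1/1.06·[0.6400·0.0000 + 0.3600·0.0000] = 0.0000; exercise value = 0.0000 ≤ continuation, so V_uu = 0.0000
Node ud (S = 31.05): continuation = 1/1.06·[0.6400·0.0000 + 0.3600·2.0550] = 0.6979; exercise value = 0.0000 ≤ continuation, so V_ud = 0.6979
Node dd (S = 24.3): continuation = 1/1.06·[0.6400·2.0550 + 0.3600·8.1300] = 4.0019; exercise value = 5.7000 > continuation, so V_dd = 5.7000 (exercise)
Node u (S = 34.5): continuation = 1/1.06·[0.6400·0.0000 + 0.3600·0.6979] = 0.2370; exercise value = 0.0000 ≤ continuation, so V_u = 0.2370
Node d (S = 27): continuation = 1/1.06·[0.6400·0.6979 + 0.3600·5.7000] = 2.3572; exercise value = 3.0000 > continuation, so V_d = 3.0000 (exercise)
Node 0 (S = 30): continuation = 1/1.06·[0.6400·0.2370 + 0.3600·3.0000] = 1.1620; exercise value = 0.0000 ≤ continuation, so V_0 = 1.1620

€1.16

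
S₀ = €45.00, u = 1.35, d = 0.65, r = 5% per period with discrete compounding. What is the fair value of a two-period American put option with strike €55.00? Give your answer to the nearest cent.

€13.96

Risk-neutral probability p = (1 + 0.05 − 0.65)/(1.35 − 0.65) = 0.4000/0.7000 = 0.5714
Terminal stock prices: S_uu = 82.01, S_ud = 39.49, S_dd = 19.01
Terminal payoffs (K − S): max(-27.01, 0) = 0, max(15.51, 0) = 15.51, max(35.99, 0) = 35.99
Node u (S = 60.75): continuation = 1/1.05·[0.5714·0.0000 + 0.4286·15.5125] = 6.3316; exercise value = 0.0000 ≤ continuation, so V_u = 6.3316
Node d (S = 29.25): continuation = 1/1.05·[0.5714·15.5125 + 0.4286·35.9875] = 23.1310; exercise value = 25.7500 > continuation, so V_d = 25.7500 (exercise)
Node 0 (S = 45): continuation = 1/1.05·[0.5714·6.3316 + 0.4286·25.7500] = 13.9560; exercise value = 10.0000 ≤ continuation, so V_0 = 13.9560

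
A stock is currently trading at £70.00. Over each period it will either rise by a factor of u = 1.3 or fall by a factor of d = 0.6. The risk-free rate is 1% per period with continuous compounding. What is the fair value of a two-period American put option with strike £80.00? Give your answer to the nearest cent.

Risk-neutral probability p = (e^0.01 − 0.6)/(1.3 − 0.6) = 0.4101/0.7000 = 0.5858
Terminal stock prices: S_uu = 118.3, S_ud = 54.6, S_dd = 25.2
Terminal payoffs (K − S): max(-38.3, 0) = 0, max(25.4, 0) = 25.4, max(54.8, 0) = 54.8
Node u (S = 91): continuation = e^(−0.01)·[0.5858·0.0000 + 0.4142·25.4000] = 10.4164; exercise value = 0.0000 ≤ continuation, so V_u = 10.4164
Node d (S = 42): continuation = e^(−0.01)·[0.5858·25.4000 + 0.4142·54.8000] = 37.2040; exercise value = 38.0000 > continuation, so V_d = 38.0000 (exercise)
Node 0 (S = 70): continuation = e^(−0.01)·[0.5858·10.4164 + 0.4142·38.0000] = 21.6246; exercise value = 10.0000 ≤ continuation, so V_0 = 21.6246

£21.62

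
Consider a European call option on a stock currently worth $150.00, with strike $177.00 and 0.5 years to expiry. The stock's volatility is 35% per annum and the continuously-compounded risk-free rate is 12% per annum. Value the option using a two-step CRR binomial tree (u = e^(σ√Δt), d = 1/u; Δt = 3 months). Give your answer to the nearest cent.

$9.96

CRR parameters: u = e^(σ√Δt) = e^(0.35·√0.25) = 1.1912, d = 1/u = 0.8395
Per-period rate: rΔt = 0.12·0.25 = 0.03, so R = e^0.03 = 1.0305
Risk-neutral probability p = (e^0.03 − 0.8395)/(1.1912 − 0.8395) = 0.1910/0.3518 = 0.5429
Terminal stock prices: S_uu = 212.9, S_ud = 150, S_dd = 105.7
Terminal payoffs (S − K): max(35.86, 0) = 35.86, max(-27, 0) = 0, max(-71.3, 0) = 0
Node u (S = 178.7): V_u = e^(−0.03)·[0.5429·35.8601 + 0.4571·0.0000] = 18.8942
Node d (S = 125.9): V_d = e^(−0.03)·[0.5429·0.0000 + 0.4571·0.0000] = 0.0000
Node 0 (S = 150): V_0 = e^(−0.03)·[0.5429·18.8942 + 0.4571·0.0000] = 9.9551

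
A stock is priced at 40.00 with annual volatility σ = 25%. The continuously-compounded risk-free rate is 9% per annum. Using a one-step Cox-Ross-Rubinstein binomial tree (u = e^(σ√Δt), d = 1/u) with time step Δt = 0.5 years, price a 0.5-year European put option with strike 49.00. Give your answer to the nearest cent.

CRR parameters: u = e^(σ√Δt) = e^(0.25·√0.5) = 1.1934, d = 1/u = 0.8380
Per-period rate: rΔt = 0.09·0.5 = 0.045, so R = e^0.045 = 1.0460
Risk-neutral probability p = (e^0.045 − 0.8380)/(1.1934 − 0.8380) = 0.2081/0.3554 = 0.5854
Terminal stock prices: S_u = 47.73, S_d = 33.52
Terminal payoffs (K − S): max(1.265, 0) = 1.265, max(15.48, 0) = 15.48
Node 0 (S = 40): V_0 = e^(−0.045)·[0.5854·1.2654 + 0.4146·15.4813] = 6.8439

6.84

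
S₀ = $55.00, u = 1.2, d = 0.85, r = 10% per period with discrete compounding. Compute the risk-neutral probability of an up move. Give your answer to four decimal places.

p = 0.7143

Risk-neutral probability p = (1 + 0.1 − 0.85)/(1.2 − 0.85) = 0.2500/0.3500 = 0.7143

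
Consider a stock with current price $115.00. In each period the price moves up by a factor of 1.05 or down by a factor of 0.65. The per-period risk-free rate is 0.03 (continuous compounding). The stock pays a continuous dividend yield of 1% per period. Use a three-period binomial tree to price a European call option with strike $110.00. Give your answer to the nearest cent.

$16.76

Per-period risk-free factor R = e^0.03 = 1.0305; dividend-adjusted growth = e^(0.03−0.01) = 1.0202.
Risk-neutral probability p = (1.0202 − 0.65)/(1.05 − 0.65) = 0.3702/0.4000 = 0.9255
Terminal stock prices: S_uuu = 133.1, S_uud = 82.41, S_udd = 51.02, S_ddd = 31.58
Terminal payoffs (S − K): max(23.13, 0) = 23.13, max(-27.59, 0) = 0, max(-58.98, 0) = 0, max(-78.42, 0) = 0
Node uu (S = 126.8): V_uu = e^(−0.03)·[0.9255·23.1269 + 0.0745·0.0000] = 20.7714
Node ud (S = 78.49): V_ud = e^(−0.03)·[0.9255·0.0000 + 0.0745·0.0000] = 0.0000
Node dd (S = 48.59): V_dd = e^(−0.03)·[0.9255·0.0000 + 0.0745·0.0000] = 0.0000
Node u (S = 120.8): V_u = e^(−0.03)·[0.9255·20.7714 + 0.0745·0.0000] = 18.6559
Node d (S = 74.75): V_d = e^(−0.03)·[0.9255·0.0000 + 0.0745·0.0000] = 0.0000
Node 0 (S = 115): V_0 = e^(−0.03)·[0.9255·18.6559 + 0.0745·0.0000] = 16.7558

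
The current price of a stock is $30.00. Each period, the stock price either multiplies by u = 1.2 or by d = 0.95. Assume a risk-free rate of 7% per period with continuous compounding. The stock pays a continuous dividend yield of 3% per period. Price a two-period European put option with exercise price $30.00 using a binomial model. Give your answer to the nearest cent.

Per-period risk-free factor R = e^0.07 = 1.0725; dividend-adjusted growth = e^(0.07−0.03) = 1.0408.
Risk-neutral probability p = (1.0408 − 0.95)/(1.2 − 0.95) = 0.0908/0.2500 = 0.3632
Terminal stock prices: S_uu = 43.2, S_ud = 34.2, S_dd = 27.07
Terminal payoffs (K − S): max(-13.2, 0) = 0, max(-4.2, 0) = 0, max(2.925, 0) = 2.925
Node u (S = 36): V_u = e^(−0.07)·[0.3632·0.0000 + 0.6368·0.0000] = 0.0000
Node d (S = 28.5): V_d = e^(−0.07)·[0.3632·0.0000 + 0.6368·2.9250] = 1.7366
Node 0 (S = 30): V_0 = e^(−0.07)·[0.3632·0.0000 + 0.6368·1.7366] = 1.0310

$1.03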